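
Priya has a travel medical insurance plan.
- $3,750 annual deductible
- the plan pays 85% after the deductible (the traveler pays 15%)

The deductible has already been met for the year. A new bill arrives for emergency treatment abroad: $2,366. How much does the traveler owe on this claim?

$354.90

With the deductible met, the entire $2,366 is subject to coinsurance.
Traveler's 15% share of $2,366 is $354.90.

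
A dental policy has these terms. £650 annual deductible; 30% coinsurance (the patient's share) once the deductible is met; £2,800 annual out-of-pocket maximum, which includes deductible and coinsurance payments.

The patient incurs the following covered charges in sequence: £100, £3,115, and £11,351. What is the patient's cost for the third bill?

£1,380.50

Claim 1 — £100: entire amount goes to the deductible. Patient owes £100 (running OOP £100).
Claim 2 — £3,115: £550 to deductible, leaving £2,565; 30% of £2,565 = £769.50. Patient owes £1,319.50 (running OOP £1,419.50).
Claim 3 — £11,351: deductible already satisfied, so patient's share is 30% × £11,351 = £3,405.30. OOP would hit £4,824.80 > £2,800, so the cap limits the patient to £2,800 − £1,419.50 = £1,380.50.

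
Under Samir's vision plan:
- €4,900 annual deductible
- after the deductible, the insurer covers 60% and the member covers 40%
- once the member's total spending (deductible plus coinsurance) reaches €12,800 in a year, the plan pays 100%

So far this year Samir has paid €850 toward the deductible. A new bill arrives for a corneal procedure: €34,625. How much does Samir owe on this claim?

€850 of the €4,900 deductible is already met, leaving €4,050.
After the €4,050 deductible portion, €34,625 − €4,050 = €30,575 is subject to coinsurance.
Member's 40% share of €30,575 is €12,230.
That puts the member's cost at €4,050 + €12,230 = €16,280 before any cap.
That would bring total out-of-pocket to €17,130, past the €12,800 cap. The member is capped at €12,800 − €850 = €11,950 on this claim.

€11,950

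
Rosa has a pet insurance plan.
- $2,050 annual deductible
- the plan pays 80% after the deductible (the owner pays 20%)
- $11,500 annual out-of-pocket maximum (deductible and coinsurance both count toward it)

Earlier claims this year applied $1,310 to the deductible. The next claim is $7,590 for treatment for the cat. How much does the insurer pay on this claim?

Deductible still to meet: $2,050 − $1,310 = $740.
After the $740 deductible portion, $7,590 − $740 = $6,850 is subject to coinsurance.
Owner's 20% share of $6,850 is $1,370.
That puts the owner's cost at $740 + $1,370 = $2,110 before any cap.
Year-to-date out-of-pocket becomes $1,310 + $2,110 = $3,420, still under the $11,500 maximum, so no cap applies.
The plan picks up $7,590 − $2,110 = $5,480.

$5,480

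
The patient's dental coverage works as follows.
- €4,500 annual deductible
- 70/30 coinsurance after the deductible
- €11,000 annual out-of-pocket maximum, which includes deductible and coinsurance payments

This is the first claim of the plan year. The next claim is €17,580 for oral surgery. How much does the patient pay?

€8,424

Nothing has been paid toward the €4,500 deductible, so the first €4,500 of this charge is applied there.
After the €4,500 deductible portion, €17,580 − €4,500 = €13,080 is subject to coinsurance.
Coinsurance: €13,080 × 30% = €3,924.
That puts the patient's cost at €4,500 + €3,924 = €8,424 before any cap.
Cumulative spending €0 + €8,424 = €8,424 stays under the €11,000 maximum.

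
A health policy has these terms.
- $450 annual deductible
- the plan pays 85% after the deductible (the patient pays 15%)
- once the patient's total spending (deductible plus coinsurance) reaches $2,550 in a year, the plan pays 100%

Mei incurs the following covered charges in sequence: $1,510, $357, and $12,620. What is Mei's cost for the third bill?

$1,887.45

#1 ($1,510): deductible takes $450, $1,060 remains; coinsurance $1,060 × 15% = $159. Cost to patient: $609. OOP to date $609.
#2 ($357): deductible met; 15% of $357 = $53.55. Patient owes $53.55 (running OOP $662.55).
#3 ($12,620): 15% coinsurance on $12,620 = $1,893. That would push OOP to $2,555.55, over the $2,550 cap, so patient pays $2,550 − $662.55 = $1,887.45.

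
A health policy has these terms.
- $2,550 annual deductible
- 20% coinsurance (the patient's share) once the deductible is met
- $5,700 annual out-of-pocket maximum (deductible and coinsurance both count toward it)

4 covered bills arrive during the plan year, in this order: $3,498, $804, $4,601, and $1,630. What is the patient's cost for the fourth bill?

#1 ($3,498): $2,550 to deductible, leaving $948; 20% of $948 = $189.60. Patient pays $2,739.60; OOP now $2,739.60.
#2 ($804): deductible already satisfied, so patient's share is 20% × $804 = $160.80. Cost to patient: $160.80. OOP to date $2,900.40.
#3 ($4,601): 20% coinsurance on $4,601 = $920.20. Cost to patient: $920.20. OOP to date $3,820.60.
#4 ($1,630): 20% coinsurance on $1,630 = $326. Patient pays $326; OOP now $4,146.60.

$326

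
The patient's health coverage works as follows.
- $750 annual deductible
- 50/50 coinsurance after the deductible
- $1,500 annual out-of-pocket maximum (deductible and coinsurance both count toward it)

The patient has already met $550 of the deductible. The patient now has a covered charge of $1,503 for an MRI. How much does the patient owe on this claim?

$851.50

$550 of the $750 deductible is already met, leaving $200.
The remaining $1,303 (= $1,503 − $200) moves to coinsurance.
Coinsurance: $1,303 × 50% = $651.50.
Patient responsibility before any cap: $200 + $651.50 = $851.50.
Cumulative spending $550 + $851.50 = $1,401.50 stays under the $1,500 maximum.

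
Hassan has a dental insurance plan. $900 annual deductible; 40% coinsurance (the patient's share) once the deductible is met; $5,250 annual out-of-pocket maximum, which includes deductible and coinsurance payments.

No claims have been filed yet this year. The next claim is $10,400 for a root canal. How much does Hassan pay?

Nothing has been paid toward the $900 deductible, so the first $900 of this charge is applied there.
The remaining $9,500 (= $10,400 − $900) moves to coinsurance.
Patient's 40% share of $9,500 is $3,800.
So the patient owes $900 + $3,800 = $4,700 before any cap.
Total out-of-pocket so far would be $0 + $4,700 = $4,700, below the $5,250 cap — no reduction.

$4,700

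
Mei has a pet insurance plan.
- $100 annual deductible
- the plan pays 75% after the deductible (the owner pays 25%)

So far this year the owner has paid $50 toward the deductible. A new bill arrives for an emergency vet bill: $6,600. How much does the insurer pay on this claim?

$4,912.50

Remaining deductible: $100 − $50 = $50.
The remaining $6,550 (= $6,600 − $50) moves to coinsurance.
Owner's 25% share of $6,550 is $1,637.50.
That puts the owner's cost at $50 + $1,637.50 = $1,687.50.
The insurer covers the remainder: $6,600 − $1,687.50 = $4,912.50.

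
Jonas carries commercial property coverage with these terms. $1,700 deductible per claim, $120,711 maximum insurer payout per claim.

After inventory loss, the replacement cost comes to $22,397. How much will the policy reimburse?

$20,697

Subtract the deductible: $22,397 − $1,700 = $20,697.
That's under the $120,711 cap, so the insurer reimburses the full $20,697.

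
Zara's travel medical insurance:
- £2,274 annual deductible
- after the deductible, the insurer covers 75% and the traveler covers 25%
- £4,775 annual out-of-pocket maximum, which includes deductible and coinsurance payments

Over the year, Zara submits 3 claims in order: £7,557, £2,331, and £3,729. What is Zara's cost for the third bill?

£597.50

#1 (£7,557): £2,274 to deductible, leaving £5,283; 25% of £5,283 = £1,320.75. Traveler pays £3,594.75; OOP now £3,594.75.
#2 (£2,331): 25% coinsurance on £2,331 = £582.75. Traveler owes £582.75 (running OOP £4,177.50).
#3 (£3,729): 25% coinsurance on £3,729 = £932.25. Adding that to £4,177.50 gives £5,109.75, past the £4,775 cap; traveler pays only £4,775 − £4,177.50 = £597.50.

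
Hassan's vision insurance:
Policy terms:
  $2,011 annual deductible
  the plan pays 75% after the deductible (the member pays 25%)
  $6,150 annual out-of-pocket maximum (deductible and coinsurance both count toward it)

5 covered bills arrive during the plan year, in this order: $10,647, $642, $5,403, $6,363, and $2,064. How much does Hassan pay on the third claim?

Claim 1 — $10,647: $2,011 finishes the deductible; $8,636 goes to coinsurance; coinsurance $8,636 × 25% = $2,159. Member owes $4,170 (running OOP $4,170).
Claim 2 — $642: deductible already satisfied, so member's share is 25% × $642 = $160.50. Member owes $160.50 (running OOP $4,330.50).
Claim 3 — $5,403: 25% coinsurance on $5,403 = $1,350.75. Cost to member: $1,350.75. OOP to date $5,681.25.

$1,350.75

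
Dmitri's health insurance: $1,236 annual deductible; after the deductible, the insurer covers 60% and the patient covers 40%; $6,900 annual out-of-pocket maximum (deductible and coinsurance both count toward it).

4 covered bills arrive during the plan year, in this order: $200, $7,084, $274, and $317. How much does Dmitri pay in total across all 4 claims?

Claim 1 — $200: all of it applies to the deductible. Patient pays $200; OOP now $200.
Claim 2 — $7,084: deductible takes $1,036, $6,048 remains; patient's 40% is $2,419.20. Cost to patient: $3,455.20. OOP to date $3,655.20.
Claim 3 — $274: 40% coinsurance on $274 = $109.60. Patient owes $109.60 (running OOP $3,764.80).
Claim 4 — $317: deductible met; 40% of $317 = $126.80. Patient owes $126.80 (running OOP $3,891.60).
Total paid by the patient: $200 + $3,455.20 + $109.60 + $126.80 = $3,891.60.

$3,891.60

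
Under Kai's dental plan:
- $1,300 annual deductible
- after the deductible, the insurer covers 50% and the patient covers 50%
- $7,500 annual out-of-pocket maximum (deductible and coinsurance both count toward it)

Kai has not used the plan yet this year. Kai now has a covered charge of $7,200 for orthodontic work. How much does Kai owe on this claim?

The full $1,300 deductible is still open; $1,300 of this bill applies to it.
That leaves $7,200 − $1,300 = $5,900 for coinsurance.
Patient's 50% share of $5,900 is $2,950.
That puts the patient's cost at $1,300 + $2,950 = $4,250 before any cap.
Year-to-date out-of-pocket becomes $0 + $4,250 = $4,250, still under the $7,500 maximum, so no cap applies.

$4,250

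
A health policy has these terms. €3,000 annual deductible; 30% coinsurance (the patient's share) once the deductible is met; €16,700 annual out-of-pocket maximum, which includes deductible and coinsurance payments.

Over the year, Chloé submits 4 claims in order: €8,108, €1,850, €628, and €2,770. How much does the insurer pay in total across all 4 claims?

€7,249.20

Bill 1, €8,108: deductible takes €3,000, €5,108 remains; coinsurance €5,108 × 30% = €1,532.40. Cost to patient: €4,532.40. OOP to date €4,532.40. Plan pays €8,108 − €4,532.40 = €3,575.60.
Bill 2, €1,850: deductible met; 30% of €1,850 = €555. Patient pays €555; OOP now €5,087.40. Plan pays €1,850 − €555 = €1,295.
Bill 3, €628: deductible met; 30% of €628 = €188.40. Patient pays €188.40; OOP now €5,275.80. Plan pays €628 − €188.40 = €439.60.
Bill 4, €2,770: deductible already satisfied, so patient's share is 30% × €2,770 = €831. Cost to patient: €831. OOP to date €6,106.80. Plan pays €2,770 − €831 = €1,939.
Insurer total: €3,575.60 + €1,295 + €439.60 + €1,939 = €7,249.20.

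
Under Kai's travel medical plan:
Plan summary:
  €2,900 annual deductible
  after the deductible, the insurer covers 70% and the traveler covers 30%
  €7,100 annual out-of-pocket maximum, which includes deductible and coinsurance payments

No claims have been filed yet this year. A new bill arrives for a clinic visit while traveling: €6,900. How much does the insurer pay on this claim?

Deductible not yet touched, so the first €2,900 of the bill goes to the deductible.
That leaves €6,900 − €2,900 = €4,000 for coinsurance.
Traveler's 30% share of €4,000 is €1,200.
So the traveler owes €2,900 + €1,200 = €4,100 before any cap.
Cumulative spending €0 + €4,100 = €4,100 stays under the €7,100 maximum.
Insurer pays the balance: €6,900 − €4,100 = €2,800.

€2,800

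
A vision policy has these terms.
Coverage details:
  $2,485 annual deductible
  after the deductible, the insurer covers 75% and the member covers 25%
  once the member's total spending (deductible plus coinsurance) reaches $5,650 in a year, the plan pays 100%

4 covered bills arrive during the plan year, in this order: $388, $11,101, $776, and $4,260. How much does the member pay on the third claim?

Claim 1 — $388: fully absorbed by the deductible. Member owes $388 (running OOP $388).
Claim 2 — $11,101: deductible takes $2,097, $9,004 remains; coinsurance $9,004 × 25% = $2,251. Member owes $4,348 (running OOP $4,736).
Claim 3 — $776: deductible met; 25% of $776 = $194. Cost to member: $194. OOP to date $4,930.

$194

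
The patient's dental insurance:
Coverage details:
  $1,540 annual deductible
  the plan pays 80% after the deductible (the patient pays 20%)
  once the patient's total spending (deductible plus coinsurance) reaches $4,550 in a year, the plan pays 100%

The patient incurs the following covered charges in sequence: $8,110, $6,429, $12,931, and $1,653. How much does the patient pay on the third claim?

Claim 1 — $8,110: $1,540 to deductible, leaving $6,570; coinsurance $6,570 × 20% = $1,314. Cost to patient: $2,854. OOP to date $2,854.
Claim 2 — $6,429: deductible already satisfied, so patient's share is 20% × $6,429 = $1,285.80. Patient owes $1,285.80 (running OOP $4,139.80).
Claim 3 — $12,931: 20% coinsurance on $12,931 = $2,586.20. OOP would hit $6,726 > $4,550, so the cap limits the patient to $4,550 − $4,139.80 = $410.20.

$410.20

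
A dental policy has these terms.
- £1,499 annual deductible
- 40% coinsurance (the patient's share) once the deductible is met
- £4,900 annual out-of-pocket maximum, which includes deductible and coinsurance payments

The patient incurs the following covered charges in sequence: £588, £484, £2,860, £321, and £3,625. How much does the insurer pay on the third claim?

£1,459.80

Bill 1, £588: all of it applies to the deductible. Patient owes £588 (running OOP £588). Plan pays £588 − £588 = £0.
Bill 2, £484: all of it applies to the deductible. Patient owes £484 (running OOP £1,072). Insurer: £484 − £484 = £0.
Bill 3, £2,860: £427 to deductible, leaving £2,433; coinsurance £2,433 × 40% = £973.20. Patient pays £1,400.20; OOP now £2,472.20. Plan pays £2,860 − £1,400.20 = £1,459.80.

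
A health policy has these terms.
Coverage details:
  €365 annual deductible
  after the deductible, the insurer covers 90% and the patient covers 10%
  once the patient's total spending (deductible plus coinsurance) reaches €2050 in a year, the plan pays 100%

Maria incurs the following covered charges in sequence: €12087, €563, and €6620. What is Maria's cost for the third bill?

Bill 1, €12087: deductible takes €365, €11722 remains; coinsurance €11722 × 10% = €1172.20. Patient pays €1537.20; OOP now €1537.20.
Bill 2, €563: 10% coinsurance on €563 = €56.30. Patient pays €56.30; OOP now €1593.50.
Bill 3, €6620: deductible met; 10% of €6620 = €662. OOP would hit €2255.50 > €2050, so the cap limits the patient to €2050 − €1593.50 = €456.50.

€456.50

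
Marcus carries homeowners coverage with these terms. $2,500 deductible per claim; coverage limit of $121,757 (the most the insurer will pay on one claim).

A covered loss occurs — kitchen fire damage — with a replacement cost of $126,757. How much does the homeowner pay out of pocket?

After the deductible, $126,757 − $2,500 = $124,257 remains.
Since $124,257 > $121,757, the payout is capped at $121,757.
The homeowner bears the rest of the original loss: $126,757 − $121,757 = $5,000.

$5,000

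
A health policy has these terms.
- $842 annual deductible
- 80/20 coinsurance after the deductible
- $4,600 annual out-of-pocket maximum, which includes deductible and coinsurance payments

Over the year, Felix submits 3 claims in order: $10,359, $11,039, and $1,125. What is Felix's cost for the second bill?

Claim 1 ($10,359): deductible takes $842, $9,517 remains; coinsurance $9,517 × 20% = $1,903.40. Cost to patient: $2,745.40. OOP to date $2,745.40.
Claim 2 ($11,039): deductible met; 20% of $11,039 = $2,207.80. OOP would hit $4,953.20 > $4,600, so the cap limits the patient to $4,600 − $2,745.40 = $1,854.60.

$1,854.60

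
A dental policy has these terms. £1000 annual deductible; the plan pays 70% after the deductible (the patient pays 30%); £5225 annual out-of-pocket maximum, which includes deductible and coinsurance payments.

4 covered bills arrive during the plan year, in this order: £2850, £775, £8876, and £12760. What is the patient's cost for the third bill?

Bill 1, £2850: £1000 to deductible, leaving £1850; coinsurance £1850 × 30% = £555. Cost to patient: £1555. OOP to date £1555.
Bill 2, £775: deductible met; 30% of £775 = £232.50. Patient owes £232.50 (running OOP £1787.50).
Bill 3, £8876: 30% coinsurance on £8876 = £2662.80. Cost to patient: £2662.80. OOP to date £4450.30.

£2662.80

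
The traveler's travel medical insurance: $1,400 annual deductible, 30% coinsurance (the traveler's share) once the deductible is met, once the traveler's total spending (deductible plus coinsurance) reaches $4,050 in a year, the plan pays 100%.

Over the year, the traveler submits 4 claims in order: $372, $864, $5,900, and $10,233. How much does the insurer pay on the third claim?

#1 ($372): fully absorbed by the deductible. Traveler pays $372; OOP now $372. Insurer: $372 − $372 = $0.
#2 ($864): all of it applies to the deductible. Traveler pays $864; OOP now $1,236. Insurer: $864 − $864 = $0.
#3 ($5,900): $164 to deductible, leaving $5,736; 30% of $5,736 = $1,720.80. Traveler owes $1,884.80 (running OOP $3,120.80). Insurer: $5,900 − $1,884.80 = $4,015.20.

$4,015.20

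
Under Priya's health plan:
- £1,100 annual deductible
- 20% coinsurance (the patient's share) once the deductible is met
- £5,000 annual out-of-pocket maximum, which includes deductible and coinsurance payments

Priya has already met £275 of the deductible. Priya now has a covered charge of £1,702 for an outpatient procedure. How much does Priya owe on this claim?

£1,000.40

Remaining deductible: £1,100 − £275 = £825.
The remaining £877 (= £1,702 − £825) moves to coinsurance.
20% of £877 = £175.40 falls to the patient.
So the patient owes £825 + £175.40 = £1,000.40 before any cap.
Total out-of-pocket so far would be £275 + £1,000.40 = £1,275.40, below the £5,000 cap — no reduction.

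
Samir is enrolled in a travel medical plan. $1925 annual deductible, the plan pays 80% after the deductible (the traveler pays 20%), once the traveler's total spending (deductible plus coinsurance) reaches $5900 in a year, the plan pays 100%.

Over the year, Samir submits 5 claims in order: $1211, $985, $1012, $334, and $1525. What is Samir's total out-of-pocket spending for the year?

$2553.40

Claim 1 ($1211): entire amount goes to the deductible. Traveler owes $1211 (running OOP $1211).
Claim 2 ($985): $714 to deductible, leaving $271; traveler's 20% is $54.20. Traveler pays $768.20; OOP now $1979.20.
Claim 3 ($1012): deductible already satisfied, so traveler's share is 20% × $1012 = $202.40. Traveler owes $202.40 (running OOP $2181.60).
Claim 4 ($334): deductible met; 20% of $334 = $66.80. Traveler owes $66.80 (running OOP $2248.40).
Claim 5 ($1525): 20% coinsurance on $1525 = $305. Traveler owes $305 (running OOP $2553.40).
Total paid by the traveler: $1211 + $768.20 + $202.40 + $66.80 + $305 = $2553.40.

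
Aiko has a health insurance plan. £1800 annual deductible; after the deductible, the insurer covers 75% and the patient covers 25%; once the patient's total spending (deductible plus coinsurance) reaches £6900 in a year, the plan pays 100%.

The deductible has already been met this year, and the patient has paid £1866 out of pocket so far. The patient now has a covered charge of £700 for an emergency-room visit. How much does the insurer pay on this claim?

£525

With the deductible met, the entire £700 is subject to coinsurance.
Patient's 25% share of £700 is £175.
Total out-of-pocket so far would be £1866 + £175 = £2041, below the £6900 cap — no reduction.
The plan picks up £700 − £175 = £525.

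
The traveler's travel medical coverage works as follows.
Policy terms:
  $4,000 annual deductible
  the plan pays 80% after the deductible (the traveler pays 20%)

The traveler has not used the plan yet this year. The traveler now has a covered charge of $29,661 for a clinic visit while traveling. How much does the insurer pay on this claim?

$20,528.80

Deductible not yet touched, so the first $4,000 of the bill goes to the deductible.
After the $4,000 deductible portion, $29,661 − $4,000 = $25,661 is subject to coinsurance.
20% of $25,661 = $5,132.20 falls to the traveler.
So the traveler owes $4,000 + $5,132.20 = $9,132.20.
The plan picks up $29,661 − $9,132.20 = $20,528.80.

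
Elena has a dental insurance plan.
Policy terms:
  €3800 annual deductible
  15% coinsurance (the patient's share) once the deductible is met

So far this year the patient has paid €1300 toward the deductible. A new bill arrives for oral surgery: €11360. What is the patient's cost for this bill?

€3829

Deductible still to meet: €3800 − €1300 = €2500.
That leaves €11360 − €2500 = €8860 for coinsurance.
15% of €8860 = €1329 falls to the patient.
Patient responsibility: €2500 + €1329 = €3829.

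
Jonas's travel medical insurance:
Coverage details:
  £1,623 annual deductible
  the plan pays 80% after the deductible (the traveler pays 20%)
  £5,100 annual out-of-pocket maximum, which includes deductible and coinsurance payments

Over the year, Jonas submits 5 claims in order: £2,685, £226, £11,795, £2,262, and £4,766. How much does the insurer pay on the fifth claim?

Claim 1 — £2,685: £1,623 finishes the deductible; £1,062 goes to coinsurance; 20% of £1,062 = £212.40. Cost to traveler: £1,835.40. OOP to date £1,835.40. Insurer: £2,685 − £1,835.40 = £849.60.
Claim 2 — £226: deductible met; 20% of £226 = £45.20. Traveler owes £45.20 (running OOP £1,880.60). Insurer: £226 − £45.20 = £180.80.
Claim 3 — £11,795: deductible met; 20% of £11,795 = £2,359. Traveler owes £2,359 (running OOP £4,239.60). Insurer: £11,795 − £2,359 = £9,436.
Claim 4 — £2,262: deductible already satisfied, so traveler's share is 20% × £2,262 = £452.40. Traveler pays £452.40; OOP now £4,692. Insurer: £2,262 − £452.40 = £1,809.60.
Claim 5 — £4,766: deductible met; 20% of £4,766 = £953.20. OOP would hit £5,645.20 > £5,100, so the cap limits the traveler to £5,100 − £4,692 = £408. Plan pays £4,766 − £408 = £4,358.

£4,358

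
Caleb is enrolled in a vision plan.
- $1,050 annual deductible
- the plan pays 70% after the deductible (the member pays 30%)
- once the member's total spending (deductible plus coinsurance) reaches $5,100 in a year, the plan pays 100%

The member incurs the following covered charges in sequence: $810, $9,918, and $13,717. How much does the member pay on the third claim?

Bill 1, $810: fully absorbed by the deductible. Member pays $810; OOP now $810.
Bill 2, $9,918: deductible takes $240, $9,678 remains; member's 30% is $2,903.40. Member owes $3,143.40 (running OOP $3,953.40).
Bill 3, $13,717: deductible already satisfied, so member's share is 30% × $13,717 = $4,115.10. Adding that to $3,953.40 gives $8,068.50, past the $5,100 cap; member pays only $5,100 − $3,953.40 = $1,146.60.

$1,146.60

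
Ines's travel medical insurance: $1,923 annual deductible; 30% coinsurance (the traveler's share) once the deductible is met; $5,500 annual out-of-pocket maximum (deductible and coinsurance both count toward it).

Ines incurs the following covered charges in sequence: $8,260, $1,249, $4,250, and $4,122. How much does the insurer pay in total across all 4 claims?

$12,381

#1 ($8,260): $1,923 finishes the deductible; $6,337 goes to coinsurance; traveler's 30% is $1,901.10. Traveler owes $3,824.10 (running OOP $3,824.10). Insurer: $8,260 − $3,824.10 = $4,435.90.
#2 ($1,249): deductible met; 30% of $1,249 = $374.70. Traveler pays $374.70; OOP now $4,198.80. Plan pays $1,249 − $374.70 = $874.30.
#3 ($4,250): 30% coinsurance on $4,250 = $1,275. Cost to traveler: $1,275. OOP to date $5,473.80. Plan pays $4,250 − $1,275 = $2,975.
#4 ($4,122): deductible met; 30% of $4,122 = $1,236.60. OOP would hit $6,710.40 > $5,500, so the cap limits the traveler to $5,500 − $5,473.80 = $26.20. Insurer: $4,122 − $26.20 = $4,095.80.
Insurer total = bills − traveler's total = $17,881 − $5,500 = $12,381.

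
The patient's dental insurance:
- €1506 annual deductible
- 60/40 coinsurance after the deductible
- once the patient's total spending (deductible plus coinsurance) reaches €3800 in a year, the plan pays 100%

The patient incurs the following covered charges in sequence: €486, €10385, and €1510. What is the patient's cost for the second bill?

€3314

Claim 1 (€486): fully absorbed by the deductible. Cost to patient: €486. OOP to date €486.
Claim 2 (€10385): €1020 finishes the deductible; €9365 goes to coinsurance; patient's 40% is €3746. Claim cost before the cap: €1020 + €3746 = €4766. That would push OOP to €5252, over the €3800 cap, so patient pays €3800 − €486 = €3314.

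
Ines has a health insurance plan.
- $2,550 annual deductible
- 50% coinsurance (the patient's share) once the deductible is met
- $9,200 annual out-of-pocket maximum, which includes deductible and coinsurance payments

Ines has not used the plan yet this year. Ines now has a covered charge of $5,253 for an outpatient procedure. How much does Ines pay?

$3,901.50

Nothing has been paid toward the $2,550 deductible, so the first $2,550 of this charge is applied there.
The remaining $2,703 (= $5,253 − $2,550) moves to coinsurance.
Patient's 50% share of $2,703 is $1,351.50.
Patient responsibility before any cap: $2,550 + $1,351.50 = $3,901.50.
Cumulative spending $0 + $3,901.50 = $3,901.50 stays under the $9,200 maximum.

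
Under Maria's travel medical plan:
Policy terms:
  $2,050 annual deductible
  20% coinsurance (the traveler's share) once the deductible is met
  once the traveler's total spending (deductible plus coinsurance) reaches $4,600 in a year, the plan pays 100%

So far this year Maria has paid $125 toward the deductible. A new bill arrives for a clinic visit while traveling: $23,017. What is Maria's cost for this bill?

Remaining deductible: $2,050 − $125 = $1,925.
After the $1,925 deductible portion, $23,017 − $1,925 = $21,092 is subject to coinsurance.
Coinsurance: $21,092 × 20% = $4,218.40.
So the traveler owes $1,925 + $4,218.40 = $6,143.40 before any cap.
That would bring total out-of-pocket to $6,268.40, past the $4,600 cap. The traveler is capped at $4,600 − $125 = $4,475 on this claim.

$4,475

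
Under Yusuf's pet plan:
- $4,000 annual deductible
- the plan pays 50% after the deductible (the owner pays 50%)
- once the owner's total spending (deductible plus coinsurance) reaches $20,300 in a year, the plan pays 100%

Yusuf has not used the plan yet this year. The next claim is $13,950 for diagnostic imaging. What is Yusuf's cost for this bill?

Deductible not yet touched, so the first $4,000 of the bill goes to the deductible.
After the $4,000 deductible portion, $13,950 − $4,000 = $9,950 is subject to coinsurance.
Coinsurance: $9,950 × 50% = $4,975.
So the owner owes $4,000 + $4,975 = $8,975 before any cap.
Cumulative spending $0 + $8,975 = $8,975 stays under the $20,300 maximum.

$8,975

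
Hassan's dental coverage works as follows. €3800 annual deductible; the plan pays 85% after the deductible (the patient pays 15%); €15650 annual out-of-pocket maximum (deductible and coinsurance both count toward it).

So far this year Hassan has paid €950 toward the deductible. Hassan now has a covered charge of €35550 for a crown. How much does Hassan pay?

€7755

€950 of the €3800 deductible is already met, leaving €2850.
That leaves €35550 − €2850 = €32700 for coinsurance.
Coinsurance: €32700 × 15% = €4905.
That puts the patient's cost at €2850 + €4905 = €7755 before any cap.
Year-to-date out-of-pocket becomes €950 + €7755 = €8705, still under the €15650 maximum, so no cap applies.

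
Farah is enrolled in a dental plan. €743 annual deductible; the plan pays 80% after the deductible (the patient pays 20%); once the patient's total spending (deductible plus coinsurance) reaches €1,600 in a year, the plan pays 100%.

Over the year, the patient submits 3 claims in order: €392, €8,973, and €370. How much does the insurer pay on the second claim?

€7,765

Bill 1, €392: fully absorbed by the deductible. Patient pays €392; OOP now €392. Plan pays €392 − €392 = €0.
Bill 2, €8,973: deductible takes €351, €8,622 remains; 20% of €8,622 = €1,724.40. Together that's €351 + €1,724.40 = €2,075.40. That would push OOP to €2,467.40, over the €1,600 cap, so patient pays €1,600 − €392 = €1,208. Insurer: €8,973 − €1,208 = €7,765.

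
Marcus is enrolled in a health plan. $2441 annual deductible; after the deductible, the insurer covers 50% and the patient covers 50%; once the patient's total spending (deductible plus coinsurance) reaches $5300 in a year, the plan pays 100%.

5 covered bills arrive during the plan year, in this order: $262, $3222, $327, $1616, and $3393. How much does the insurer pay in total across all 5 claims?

$3520

Bill 1, $262: all of it applies to the deductible. Patient pays $262; OOP now $262. Insurer: $262 − $262 = $0.
Bill 2, $3222: deductible takes $2179, $1043 remains; coinsurance $1043 × 50% = $521.50. Patient pays $2700.50; OOP now $2962.50. Insurer: $3222 − $2700.50 = $521.50.
Bill 3, $327: 50% coinsurance on $327 = $163.50. Patient pays $163.50; OOP now $3126. Insurer: $327 − $163.50 = $163.50.
Bill 4, $1616: deductible already satisfied, so patient's share is 50% × $1616 = $808. Patient pays $808; OOP now $3934. Plan pays $1616 − $808 = $808.
Bill 5, $3393: 50% coinsurance on $3393 = $1696.50. Adding that to $3934 gives $5630.50, past the $5300 cap; patient pays only $5300 − $3934 = $1366. Plan pays $3393 − $1366 = $2027.
Insurer total: $0 + $521.50 + $163.50 + $808 + $2027 = $3520.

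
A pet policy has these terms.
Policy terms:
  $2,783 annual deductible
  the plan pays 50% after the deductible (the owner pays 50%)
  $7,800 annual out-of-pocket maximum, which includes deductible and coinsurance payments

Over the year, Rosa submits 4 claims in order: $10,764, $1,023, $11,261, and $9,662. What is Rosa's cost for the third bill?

Claim 1 — $10,764: deductible takes $2,783, $7,981 remains; 50% of $7,981 = $3,990.50. Cost to owner: $6,773.50. OOP to date $6,773.50.
Claim 2 — $1,023: 50% coinsurance on $1,023 = $511.50. Owner pays $511.50; OOP now $7,285.
Claim 3 — $11,261: 50% coinsurance on $11,261 = $5,630.50. That would push OOP to $12,915.50, over the $7,800 cap, so owner pays $7,800 − $7,285 = $515.

$515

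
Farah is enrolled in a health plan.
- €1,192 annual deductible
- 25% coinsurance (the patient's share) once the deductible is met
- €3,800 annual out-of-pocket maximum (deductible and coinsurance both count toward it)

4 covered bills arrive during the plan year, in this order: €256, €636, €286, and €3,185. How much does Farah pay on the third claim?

#1 (€256): all of it applies to the deductible. Patient pays €256; OOP now €256.
#2 (€636): all of it applies to the deductible. Patient pays €636; OOP now €892.
#3 (€286): entire amount goes to the deductible. Patient pays €286; OOP now €1,178.

€286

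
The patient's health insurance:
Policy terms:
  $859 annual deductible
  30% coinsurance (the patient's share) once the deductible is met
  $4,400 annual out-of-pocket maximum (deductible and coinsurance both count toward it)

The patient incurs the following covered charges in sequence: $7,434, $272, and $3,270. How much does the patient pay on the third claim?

$981

Bill 1, $7,434: $859 to deductible, leaving $6,575; coinsurance $6,575 × 30% = $1,972.50. Patient pays $2,831.50; OOP now $2,831.50.
Bill 2, $272: 30% coinsurance on $272 = $81.60. Cost to patient: $81.60. OOP to date $2,913.10.
Bill 3, $3,270: 30% coinsurance on $3,270 = $981. Cost to patient: $981. OOP to date $3,894.10.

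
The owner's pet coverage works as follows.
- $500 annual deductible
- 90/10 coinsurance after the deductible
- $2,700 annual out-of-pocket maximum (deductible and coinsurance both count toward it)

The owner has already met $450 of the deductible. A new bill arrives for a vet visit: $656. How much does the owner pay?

$110.60

$450 of the $500 deductible is already met, leaving $50.
The remaining $606 (= $656 − $50) moves to coinsurance.
Owner's 10% share of $606 is $60.60.
So the owner owes $50 + $60.60 = $110.60 before any cap.
Year-to-date out-of-pocket becomes $450 + $110.60 = $560.60, still under the $2,700 maximum, so no cap applies.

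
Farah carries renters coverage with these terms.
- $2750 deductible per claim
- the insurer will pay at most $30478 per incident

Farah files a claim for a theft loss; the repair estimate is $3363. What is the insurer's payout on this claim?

After the deductible, $3363 − $2750 = $613 remains.
$613 is within the $30478 limit, so the insurer pays $613.

$613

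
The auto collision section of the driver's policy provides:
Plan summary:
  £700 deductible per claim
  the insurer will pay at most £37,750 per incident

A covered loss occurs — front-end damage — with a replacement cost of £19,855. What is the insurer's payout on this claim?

£19,155

Subtract the deductible: £19,855 − £700 = £19,155.
£19,155 ≤ £37,750, so the limit doesn't bind; insurer pays £19,155.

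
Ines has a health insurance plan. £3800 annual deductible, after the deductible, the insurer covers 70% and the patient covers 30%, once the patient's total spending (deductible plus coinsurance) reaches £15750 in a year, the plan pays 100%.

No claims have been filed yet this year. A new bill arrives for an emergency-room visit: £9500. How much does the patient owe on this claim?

The full £3800 deductible is still open; £3800 of this bill applies to it.
That leaves £9500 − £3800 = £5700 for coinsurance.
Patient's 30% share of £5700 is £1710.
Patient responsibility before any cap: £3800 + £1710 = £5510.
Cumulative spending £0 + £5510 = £5510 stays under the £15750 maximum.

£5510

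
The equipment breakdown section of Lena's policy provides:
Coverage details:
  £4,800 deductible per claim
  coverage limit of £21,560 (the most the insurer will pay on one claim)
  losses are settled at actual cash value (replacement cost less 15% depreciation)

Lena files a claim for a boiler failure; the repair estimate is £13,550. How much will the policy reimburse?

Actual cash value after 15% depreciation: £13,550 × 85% = £11,517.50.
Less the £4,800 deductible: £11,517.50 − £4,800 = £6,717.50.
That's under the £21,560 cap, so the insurer reimburses the full £6,717.50.

£6,717.50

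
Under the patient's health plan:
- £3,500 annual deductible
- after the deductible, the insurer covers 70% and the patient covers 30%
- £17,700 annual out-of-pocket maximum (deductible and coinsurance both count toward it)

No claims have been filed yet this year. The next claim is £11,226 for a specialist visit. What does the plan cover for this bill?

Deductible not yet touched, so the first £3,500 of the bill goes to the deductible.
The remaining £7,726 (= £11,226 − £3,500) moves to coinsurance.
Patient's 30% share of £7,726 is £2,317.80.
So the patient owes £3,500 + £2,317.80 = £5,817.80 before any cap.
Total out-of-pocket so far would be £0 + £5,817.80 = £5,817.80, below the £17,700 cap — no reduction.
Insurer pays the balance: £11,226 − £5,817.80 = £5,408.20.

£5,408.20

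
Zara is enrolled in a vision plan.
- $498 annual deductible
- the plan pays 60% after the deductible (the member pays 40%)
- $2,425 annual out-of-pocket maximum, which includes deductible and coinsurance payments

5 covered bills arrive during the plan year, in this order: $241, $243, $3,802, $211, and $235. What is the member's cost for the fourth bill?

$84.40

Claim 1 — $241: fully absorbed by the deductible. Cost to member: $241. OOP to date $241.
Claim 2 — $243: fully absorbed by the deductible. Member owes $243 (running OOP $484).
Claim 3 — $3,802: $14 finishes the deductible; $3,788 goes to coinsurance; coinsurance $3,788 × 40% = $1,515.20. Cost to member: $1,529.20. OOP to date $2,013.20.
Claim 4 — $211: 40% coinsurance on $211 = $84.40. Member owes $84.40 (running OOP $2,097.60).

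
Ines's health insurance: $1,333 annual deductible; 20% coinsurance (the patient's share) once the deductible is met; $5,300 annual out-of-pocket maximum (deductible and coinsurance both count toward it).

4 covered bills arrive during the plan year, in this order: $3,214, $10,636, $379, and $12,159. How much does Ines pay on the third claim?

#1 ($3,214): deductible takes $1,333, $1,881 remains; patient's 20% is $376.20. Cost to patient: $1,709.20. OOP to date $1,709.20.
#2 ($10,636): 20% coinsurance on $10,636 = $2,127.20. Patient pays $2,127.20; OOP now $3,836.40.
#3 ($379): deductible met; 20% of $379 = $75.80. Patient owes $75.80 (running OOP $3,912.20).

$75.80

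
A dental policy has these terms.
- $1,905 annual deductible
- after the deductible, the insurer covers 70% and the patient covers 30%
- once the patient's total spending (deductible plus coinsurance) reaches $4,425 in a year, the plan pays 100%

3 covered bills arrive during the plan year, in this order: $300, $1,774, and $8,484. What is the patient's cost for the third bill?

#1 ($300): all of it applies to the deductible. Patient owes $300 (running OOP $300).
#2 ($1,774): $1,605 finishes the deductible; $169 goes to coinsurance; patient's 30% is $50.70. Patient owes $1,655.70 (running OOP $1,955.70).
#3 ($8,484): deductible already satisfied, so patient's share is 30% × $8,484 = $2,545.20. That would push OOP to $4,500.90, over the $4,425 cap, so patient pays $4,425 − $1,955.70 = $2,469.30.

$2,469.30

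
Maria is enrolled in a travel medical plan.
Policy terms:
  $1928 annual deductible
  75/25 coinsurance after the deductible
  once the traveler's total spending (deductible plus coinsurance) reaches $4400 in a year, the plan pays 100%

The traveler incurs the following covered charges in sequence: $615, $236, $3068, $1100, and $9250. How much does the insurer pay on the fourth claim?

$825

#1 ($615): all of it applies to the deductible. Traveler pays $615; OOP now $615. Plan pays $615 − $615 = $0.
#2 ($236): all of it applies to the deductible. Traveler owes $236 (running OOP $851). Plan pays $236 − $236 = $0.
#3 ($3068): $1077 to deductible, leaving $1991; 25% of $1991 = $497.75. Cost to traveler: $1574.75. OOP to date $2425.75. Plan pays $3068 − $1574.75 = $1493.25.
#4 ($1100): deductible already satisfied, so traveler's share is 25% × $1100 = $275. Traveler owes $275 (running OOP $2700.75). Plan pays $1100 − $275 = $825.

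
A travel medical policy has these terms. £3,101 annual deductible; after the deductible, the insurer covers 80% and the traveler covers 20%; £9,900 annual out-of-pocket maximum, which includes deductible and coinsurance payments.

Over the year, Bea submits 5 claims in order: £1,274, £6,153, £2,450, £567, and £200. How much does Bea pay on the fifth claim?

£40

#1 (£1,274): all of it applies to the deductible. Cost to traveler: £1,274. OOP to date £1,274.
#2 (£6,153): deductible takes £1,827, £4,326 remains; traveler's 20% is £865.20. Traveler owes £2,692.20 (running OOP £3,966.20).
#3 (£2,450): deductible already satisfied, so traveler's share is 20% × £2,450 = £490. Traveler pays £490; OOP now £4,456.20.
#4 (£567): 20% coinsurance on £567 = £113.40. Traveler pays £113.40; OOP now £4,569.60.
#5 (£200): deductible already satisfied, so traveler's share is 20% × £200 = £40. Traveler owes £40 (running OOP £4,609.60).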